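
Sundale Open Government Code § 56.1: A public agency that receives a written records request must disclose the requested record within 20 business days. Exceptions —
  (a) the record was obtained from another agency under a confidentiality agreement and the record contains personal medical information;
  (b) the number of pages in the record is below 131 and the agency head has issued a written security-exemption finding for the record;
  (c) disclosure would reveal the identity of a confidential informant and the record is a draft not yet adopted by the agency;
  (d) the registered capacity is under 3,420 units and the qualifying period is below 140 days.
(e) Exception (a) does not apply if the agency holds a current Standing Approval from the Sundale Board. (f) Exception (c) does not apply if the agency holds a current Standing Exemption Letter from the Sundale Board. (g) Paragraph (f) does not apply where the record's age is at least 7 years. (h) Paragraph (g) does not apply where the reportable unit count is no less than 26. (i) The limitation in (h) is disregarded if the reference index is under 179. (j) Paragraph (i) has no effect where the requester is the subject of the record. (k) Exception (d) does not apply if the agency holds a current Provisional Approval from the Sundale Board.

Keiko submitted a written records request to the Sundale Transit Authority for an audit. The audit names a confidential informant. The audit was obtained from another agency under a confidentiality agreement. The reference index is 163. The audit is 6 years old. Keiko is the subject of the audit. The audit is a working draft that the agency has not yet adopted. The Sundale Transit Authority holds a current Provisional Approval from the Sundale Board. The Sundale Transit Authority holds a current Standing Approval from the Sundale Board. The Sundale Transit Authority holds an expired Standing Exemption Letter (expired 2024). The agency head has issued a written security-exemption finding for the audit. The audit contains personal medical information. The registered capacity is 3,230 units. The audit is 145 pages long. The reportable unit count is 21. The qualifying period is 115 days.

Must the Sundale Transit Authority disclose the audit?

Exception (a): the audit was obtained under a confidentiality agreement; the audit contains personal medical information — every condition holds. However, paragraph (e) must be considered: (e) operates — a current Standing Approval is held. Exception (a) does not apply.
Exception (b) fails — the number of pages in the record is 145, not below 131.
Exception (c)'s conditions are all satisfied: the audit names a confidential informant; the audit is an unadopted draft. Considering the limiting provisions: (f) is not engaged — the Standing Exemption Letter is not current. So (c) applies.
Exception (d): the registered capacity is 3,230 units, under the 3,420 units limit; the qualifying period is 115 days, below the 140 days limit — every condition holds. Turning to paragraph (k): (k) operates against (d): a current Provisional Approval is held. (d) is therefore removed.

No — exception (c) applies; the Sundale Transit Authority is not required to disclose the audit.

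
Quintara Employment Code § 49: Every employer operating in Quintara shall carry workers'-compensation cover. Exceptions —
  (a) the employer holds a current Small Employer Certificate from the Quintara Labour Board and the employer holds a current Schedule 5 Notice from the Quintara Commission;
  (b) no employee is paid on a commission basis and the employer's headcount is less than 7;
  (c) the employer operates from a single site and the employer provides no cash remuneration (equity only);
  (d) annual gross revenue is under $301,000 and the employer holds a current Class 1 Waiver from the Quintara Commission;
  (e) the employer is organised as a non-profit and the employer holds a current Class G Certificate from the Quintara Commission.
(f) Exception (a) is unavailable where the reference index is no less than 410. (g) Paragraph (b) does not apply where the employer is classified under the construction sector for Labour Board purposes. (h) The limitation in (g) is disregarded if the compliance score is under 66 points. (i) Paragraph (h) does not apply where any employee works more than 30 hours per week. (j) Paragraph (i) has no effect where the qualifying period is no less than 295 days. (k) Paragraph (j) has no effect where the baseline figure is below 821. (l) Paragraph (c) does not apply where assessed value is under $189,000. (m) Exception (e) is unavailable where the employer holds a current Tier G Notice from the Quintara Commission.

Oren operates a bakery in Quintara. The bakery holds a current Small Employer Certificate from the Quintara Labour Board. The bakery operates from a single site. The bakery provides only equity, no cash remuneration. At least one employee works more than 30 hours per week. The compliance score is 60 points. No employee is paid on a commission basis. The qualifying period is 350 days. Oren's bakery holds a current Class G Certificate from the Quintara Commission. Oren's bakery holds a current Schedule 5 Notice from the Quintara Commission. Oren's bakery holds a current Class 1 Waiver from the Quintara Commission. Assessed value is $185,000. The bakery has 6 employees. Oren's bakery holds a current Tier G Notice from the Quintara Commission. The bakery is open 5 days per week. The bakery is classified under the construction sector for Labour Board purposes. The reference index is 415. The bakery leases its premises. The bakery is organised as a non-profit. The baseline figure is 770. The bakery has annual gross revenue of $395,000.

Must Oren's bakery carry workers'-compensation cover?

All of (a)'s requirements are met (a current Small Employer Certificate is held; a current Schedule 5 Notice is held). Turning to paragraph (f): (f) operates — the reference index is 415, meeting the 410 threshold. Exception (a) does not apply.
Exception (b): no employee is paid on commission; the employer's headcount is 6, less than the 7 limit — every condition holds. However, paragraphs (g)–(k) must be considered: (g) operates — the bakery is classified under the construction sector. (h) applies (the compliance score is 60 points, under the 66 points limit), but is displaced by (i): (i) operates — at least one employee exceeds 30 hours/week. (j) would limit (i) — the qualifying period is 350 days, meeting the 295 days threshold — but (k) sets (j) aside: (k) is triggered — the baseline figure is 770, below the 821 limit. (b) is therefore removed.
All of (c)'s requirements are met (the employer operates from a single site; remuneration is equity-only). However, paragraph (l) must be considered: (l) operates — assessed value is $185,000, under the $189,000 limit. So (c) is unavailable.
Exception (d) fails — annual gross revenue is $395,000, not under $301,000.
Exception (e): the employer is a non-profit; a current Class G Certificate is held — every condition holds. Turning to paragraph (m): (m) operates — a current Tier G Notice is held. Exception (e) does not apply.
No exception is made out. Oren's bakery falls within the general rule.

Yes — Oren's bakery must carry workers'-compensation cover.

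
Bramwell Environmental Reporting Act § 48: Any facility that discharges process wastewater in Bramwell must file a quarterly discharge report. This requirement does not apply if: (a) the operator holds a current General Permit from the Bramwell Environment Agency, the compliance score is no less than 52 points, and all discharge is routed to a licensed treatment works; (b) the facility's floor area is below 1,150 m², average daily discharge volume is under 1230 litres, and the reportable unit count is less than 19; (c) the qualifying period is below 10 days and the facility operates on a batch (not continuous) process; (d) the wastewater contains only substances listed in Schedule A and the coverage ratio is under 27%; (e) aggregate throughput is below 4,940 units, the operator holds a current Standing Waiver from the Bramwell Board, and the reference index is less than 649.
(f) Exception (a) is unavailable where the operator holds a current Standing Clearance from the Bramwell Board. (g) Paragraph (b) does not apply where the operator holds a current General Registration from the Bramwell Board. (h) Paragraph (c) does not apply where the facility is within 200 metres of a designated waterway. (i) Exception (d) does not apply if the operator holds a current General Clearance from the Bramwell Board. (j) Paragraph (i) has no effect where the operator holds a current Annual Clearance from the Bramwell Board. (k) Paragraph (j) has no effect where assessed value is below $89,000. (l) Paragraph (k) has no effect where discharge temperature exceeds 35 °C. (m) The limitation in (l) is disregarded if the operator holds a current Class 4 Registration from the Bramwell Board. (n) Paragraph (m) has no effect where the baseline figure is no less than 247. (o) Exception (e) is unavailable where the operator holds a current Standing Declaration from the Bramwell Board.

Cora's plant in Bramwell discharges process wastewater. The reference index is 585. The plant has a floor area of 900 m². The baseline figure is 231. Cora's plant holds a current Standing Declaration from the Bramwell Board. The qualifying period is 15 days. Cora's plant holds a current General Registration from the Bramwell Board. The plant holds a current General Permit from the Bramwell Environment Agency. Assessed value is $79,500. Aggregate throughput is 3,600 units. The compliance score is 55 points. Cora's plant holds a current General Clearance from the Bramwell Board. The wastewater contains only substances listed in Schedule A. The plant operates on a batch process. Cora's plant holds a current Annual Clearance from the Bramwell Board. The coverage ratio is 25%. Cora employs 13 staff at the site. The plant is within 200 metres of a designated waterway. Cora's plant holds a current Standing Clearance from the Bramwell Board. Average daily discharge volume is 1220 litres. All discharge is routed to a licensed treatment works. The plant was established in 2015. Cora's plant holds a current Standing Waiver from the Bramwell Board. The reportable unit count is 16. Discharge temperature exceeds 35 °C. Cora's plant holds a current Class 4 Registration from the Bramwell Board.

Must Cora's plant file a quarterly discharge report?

Yes — Cora's plant must file a quarterly discharge report.

Exception (a) is satisfied on its face — a current General Permit is held; the compliance score is 55 points, meeting the 52 points threshold; discharge is routed to a licensed treatment works. But applying paragraph (f): (f) applies — a current Standing Clearance is held. Exception (a) does not apply.
Exception (b) is satisfied on its face — the facility's floor area is 900 m², below the 1,150 m² limit; average daily discharge volume is 1220 litres, under the 1230 litres limit; the reportable unit count is 16, less than the 19 limit. Turning to paragraph (g): (g) operates against (b): a current General Registration is held. (b) is therefore removed.
Exception (c) does not apply: the qualifying period is 15 days, not below 10 days.
Exception (d): the wastewater is Schedule-A-only; the coverage ratio is 25%, under the 27% limit — every condition holds. But applying paragraphs (i)–(n): (i) operates — a current General Clearance is held. (j) operates (a current Annual Clearance is held), but is displaced by (k): (k) operates against (j): assessed value is $79,500, below the $89,000 limit. (l) applies (discharge temperature exceeds 35 °C), but is itself disapplied by (m): (m) operates — a current Class 4 Registration is held. (n), which would lift (m), is not engaged — the baseline figure is 231, short of 247. So (d) is unavailable.
Exception (e): aggregate throughput is 3,600 units, below the 4,940 units limit; a current Standing Waiver is held; the reference index is 585, less than the 649 limit — every condition holds. Turning to paragraph (o): (o) applies — a current Standing Declaration is held. Exception (e) does not apply.
No exception is made out. Cora's plant falls within the general rule.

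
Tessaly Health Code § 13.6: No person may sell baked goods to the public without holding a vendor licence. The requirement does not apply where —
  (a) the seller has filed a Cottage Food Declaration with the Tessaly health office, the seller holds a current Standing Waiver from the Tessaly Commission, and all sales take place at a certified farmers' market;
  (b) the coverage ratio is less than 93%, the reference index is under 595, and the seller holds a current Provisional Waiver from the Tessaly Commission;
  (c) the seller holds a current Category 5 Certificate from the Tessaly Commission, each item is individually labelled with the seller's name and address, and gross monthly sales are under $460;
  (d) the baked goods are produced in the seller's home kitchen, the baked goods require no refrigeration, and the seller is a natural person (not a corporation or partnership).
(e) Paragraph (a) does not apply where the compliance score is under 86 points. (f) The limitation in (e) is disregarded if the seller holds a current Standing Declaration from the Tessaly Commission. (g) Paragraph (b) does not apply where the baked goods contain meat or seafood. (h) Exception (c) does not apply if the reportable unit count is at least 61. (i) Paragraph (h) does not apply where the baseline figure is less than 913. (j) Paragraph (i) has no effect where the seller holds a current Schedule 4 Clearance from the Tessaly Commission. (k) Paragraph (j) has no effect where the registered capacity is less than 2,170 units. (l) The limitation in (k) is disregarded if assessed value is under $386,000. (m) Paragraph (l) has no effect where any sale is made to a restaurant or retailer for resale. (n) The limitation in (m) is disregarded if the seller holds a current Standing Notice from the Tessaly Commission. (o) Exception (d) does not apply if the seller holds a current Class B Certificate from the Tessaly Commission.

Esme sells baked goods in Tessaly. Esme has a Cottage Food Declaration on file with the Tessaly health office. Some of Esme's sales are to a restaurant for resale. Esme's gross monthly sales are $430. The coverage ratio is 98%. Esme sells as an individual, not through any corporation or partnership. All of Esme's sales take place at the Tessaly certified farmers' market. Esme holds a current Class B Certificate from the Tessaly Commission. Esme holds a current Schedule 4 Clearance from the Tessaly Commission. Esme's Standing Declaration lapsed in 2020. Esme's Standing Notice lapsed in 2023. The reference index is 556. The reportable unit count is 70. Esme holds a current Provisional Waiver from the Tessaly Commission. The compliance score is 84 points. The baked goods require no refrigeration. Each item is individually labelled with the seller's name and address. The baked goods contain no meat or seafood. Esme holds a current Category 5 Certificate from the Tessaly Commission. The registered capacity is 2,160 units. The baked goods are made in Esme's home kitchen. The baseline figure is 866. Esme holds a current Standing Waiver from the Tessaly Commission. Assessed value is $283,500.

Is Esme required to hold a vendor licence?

No — exception (c) applies; Esme is not required to hold a vendor licence.

All of (a)'s requirements are met (a Cottage Food Declaration is on file; a current Standing Waiver is held; all sales are at a certified farmers' market). However, paragraphs (e)–(f) must be considered: (e) operates against (a): the compliance score is 84 points, under the 86 points limit. (f) does not operate here (the Standing Declaration is not current), so (e) stands. Exception (a) does not apply.
Exception (b) does not apply: the coverage ratio is 98%, not less than 93%.
Exception (c): a current Category 5 Certificate is held; items are individually labelled; gross monthly sales are $430, under the $460 limit — every condition holds. Considering the limiting provisions: (h) would limit (c) — the reportable unit count is 70, meeting the 61 threshold — but (i) sets (h) aside: (i) is engaged — the baseline figure is 866, less than the 913 limit. (j) operates (a current Schedule 4 Clearance is held), but is displaced by (k): (k) operates — the registered capacity is 2,160 units, less than the 2,170 units limit. (l) would limit (k) — assessed value is $283,500, under the $386,000 limit — but (m) sets (l) aside: (m) operates — some sales are to a restaurant for resale. (n), which would lift (m), is inapplicable — no current Standing Notice is held. Exception (c) stands.
Exception (d)'s conditions are all satisfied: the baked goods are home-kitchen produced; the baked goods are shelf-stable; the seller is a natural person. However, paragraph (o) must be considered: (o) operates against (d): a current Class B Certificate is held. So (d) is unavailable.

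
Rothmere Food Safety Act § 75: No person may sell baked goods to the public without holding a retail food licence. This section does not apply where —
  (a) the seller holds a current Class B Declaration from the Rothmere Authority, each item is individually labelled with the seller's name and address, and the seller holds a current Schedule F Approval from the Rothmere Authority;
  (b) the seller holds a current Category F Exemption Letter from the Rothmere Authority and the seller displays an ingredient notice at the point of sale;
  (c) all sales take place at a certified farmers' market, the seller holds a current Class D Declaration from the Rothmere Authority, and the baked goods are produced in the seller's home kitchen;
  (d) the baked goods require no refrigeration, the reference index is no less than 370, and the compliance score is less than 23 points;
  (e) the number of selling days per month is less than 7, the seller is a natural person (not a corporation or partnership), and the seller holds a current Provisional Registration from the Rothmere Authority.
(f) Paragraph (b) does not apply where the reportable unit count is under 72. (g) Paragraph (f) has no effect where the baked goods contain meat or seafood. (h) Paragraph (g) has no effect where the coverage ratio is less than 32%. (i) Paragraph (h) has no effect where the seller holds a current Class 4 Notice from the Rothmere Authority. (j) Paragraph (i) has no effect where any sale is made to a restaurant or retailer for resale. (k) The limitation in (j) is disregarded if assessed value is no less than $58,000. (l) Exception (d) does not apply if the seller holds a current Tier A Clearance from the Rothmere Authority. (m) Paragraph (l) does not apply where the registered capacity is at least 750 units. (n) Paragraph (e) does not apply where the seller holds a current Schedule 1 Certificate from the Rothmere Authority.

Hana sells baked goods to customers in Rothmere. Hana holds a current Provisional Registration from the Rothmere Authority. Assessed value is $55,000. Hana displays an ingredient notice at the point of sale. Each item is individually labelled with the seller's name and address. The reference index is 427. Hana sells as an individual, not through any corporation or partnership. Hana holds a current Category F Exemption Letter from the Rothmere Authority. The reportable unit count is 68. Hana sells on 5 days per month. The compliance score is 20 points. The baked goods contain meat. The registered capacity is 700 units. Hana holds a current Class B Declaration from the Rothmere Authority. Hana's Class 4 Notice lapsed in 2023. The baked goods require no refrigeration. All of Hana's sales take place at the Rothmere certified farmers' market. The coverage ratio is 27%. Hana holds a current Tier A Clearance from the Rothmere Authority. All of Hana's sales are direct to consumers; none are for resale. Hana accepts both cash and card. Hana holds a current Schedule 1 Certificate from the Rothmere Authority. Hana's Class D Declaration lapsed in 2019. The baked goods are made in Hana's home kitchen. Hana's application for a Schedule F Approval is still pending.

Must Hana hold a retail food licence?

Exception (a) fails — no current Schedule F Approval is held.
Exception (b)'s conditions are all satisfied: a current Category F Exemption Letter is held; an ingredient notice is displayed. But applying paragraphs (f)–(k): (f) is triggered — the reportable unit count is 68, under the 72 limit. (g) would limit (f) — the baked goods contain meat — but (h) sets (g) aside: (h) is engaged — the coverage ratio is 27%, less than the 32% limit. (i) is not triggered (no current Class 4 Notice is held), so (h) stands. (b) is therefore removed.
Exception (c) fails — no current Class D Declaration is held.
All of (d)'s requirements are met (the baked goods are shelf-stable; the reference index is 427, meeting the 370 threshold; the compliance score is 20 points, less than the 23 points limit). However, paragraphs (l)–(m) must be considered: (l) applies — a current Tier A Clearance is held. (m) is not triggered (the registered capacity is 700 units, short of 750 units), so (l) stands. (d) is therefore removed.
Exception (e)'s conditions are all satisfied: the number of selling days per month is 5, less than the 7 limit; the seller is a natural person; a current Provisional Registration is held. But: (n) operates against (e): a current Schedule 1 Certificate is held. Exception (e) does not apply.
Every exception is unavailable, so the rule governs.

Yes — Hana must hold a retail food licence.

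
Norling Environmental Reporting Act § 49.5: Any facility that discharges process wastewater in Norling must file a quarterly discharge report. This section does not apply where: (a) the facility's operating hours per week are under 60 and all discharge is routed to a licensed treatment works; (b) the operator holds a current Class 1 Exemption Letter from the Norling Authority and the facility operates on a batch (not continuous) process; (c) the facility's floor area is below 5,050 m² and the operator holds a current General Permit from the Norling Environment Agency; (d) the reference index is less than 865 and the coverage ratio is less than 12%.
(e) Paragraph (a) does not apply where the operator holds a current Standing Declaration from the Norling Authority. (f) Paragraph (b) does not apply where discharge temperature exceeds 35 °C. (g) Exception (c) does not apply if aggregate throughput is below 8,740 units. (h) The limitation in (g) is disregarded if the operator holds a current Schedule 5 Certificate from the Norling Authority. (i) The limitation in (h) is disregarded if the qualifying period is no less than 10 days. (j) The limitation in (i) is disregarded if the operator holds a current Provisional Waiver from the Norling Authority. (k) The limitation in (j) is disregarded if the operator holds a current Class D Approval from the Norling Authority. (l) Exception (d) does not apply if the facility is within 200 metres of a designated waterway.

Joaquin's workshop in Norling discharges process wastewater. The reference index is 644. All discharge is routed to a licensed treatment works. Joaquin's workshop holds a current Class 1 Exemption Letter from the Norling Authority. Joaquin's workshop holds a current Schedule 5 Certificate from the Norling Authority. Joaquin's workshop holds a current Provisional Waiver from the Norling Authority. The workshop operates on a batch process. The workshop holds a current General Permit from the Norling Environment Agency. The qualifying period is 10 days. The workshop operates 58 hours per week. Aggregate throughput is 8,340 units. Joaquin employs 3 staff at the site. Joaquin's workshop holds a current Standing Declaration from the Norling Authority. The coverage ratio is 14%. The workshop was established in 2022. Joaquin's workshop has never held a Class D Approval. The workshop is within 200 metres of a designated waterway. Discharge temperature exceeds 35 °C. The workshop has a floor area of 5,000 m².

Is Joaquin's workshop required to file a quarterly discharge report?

All of (a)'s requirements are met (the facility's operating hours per week are 58, under the 60 limit; discharge is routed to a licensed treatment works). Turning to paragraph (e): (e) operates against (a): a current Standing Declaration is held. So (a) is unavailable.
Exception (b)'s conditions are all satisfied: a current Class 1 Exemption Letter is held; the facility operates on a batch process. But applying paragraph (f): (f) operates against (b): discharge temperature exceeds 35 °C. (b) is therefore removed.
Exception (c)'s conditions are all satisfied: the facility's floor area is 5,000 m², below the 5,050 m² limit; a current General Permit is held. As to paragraphs (g)–(k): (g) applies (aggregate throughput is 8,340 units, below the 8,740 units limit), but is displaced by (h): (h) operates — a current Schedule 5 Certificate is held. (i) applies (the qualifying period is 10 days, meeting the 10 days threshold), but is set aside by (j): (j) operates against (i): a current Provisional Waiver is held. (k), which would lift (j), is not engaged — there is no Class D Approval in force. So (c) applies.
Exception (d) requires that the coverage ratio is less than 12%; but the coverage ratio is 14%, not less than 12%, so (d) is unavailable.

No — exception (c) applies; Joaquin's workshop is not required to file a quarterly discharge report.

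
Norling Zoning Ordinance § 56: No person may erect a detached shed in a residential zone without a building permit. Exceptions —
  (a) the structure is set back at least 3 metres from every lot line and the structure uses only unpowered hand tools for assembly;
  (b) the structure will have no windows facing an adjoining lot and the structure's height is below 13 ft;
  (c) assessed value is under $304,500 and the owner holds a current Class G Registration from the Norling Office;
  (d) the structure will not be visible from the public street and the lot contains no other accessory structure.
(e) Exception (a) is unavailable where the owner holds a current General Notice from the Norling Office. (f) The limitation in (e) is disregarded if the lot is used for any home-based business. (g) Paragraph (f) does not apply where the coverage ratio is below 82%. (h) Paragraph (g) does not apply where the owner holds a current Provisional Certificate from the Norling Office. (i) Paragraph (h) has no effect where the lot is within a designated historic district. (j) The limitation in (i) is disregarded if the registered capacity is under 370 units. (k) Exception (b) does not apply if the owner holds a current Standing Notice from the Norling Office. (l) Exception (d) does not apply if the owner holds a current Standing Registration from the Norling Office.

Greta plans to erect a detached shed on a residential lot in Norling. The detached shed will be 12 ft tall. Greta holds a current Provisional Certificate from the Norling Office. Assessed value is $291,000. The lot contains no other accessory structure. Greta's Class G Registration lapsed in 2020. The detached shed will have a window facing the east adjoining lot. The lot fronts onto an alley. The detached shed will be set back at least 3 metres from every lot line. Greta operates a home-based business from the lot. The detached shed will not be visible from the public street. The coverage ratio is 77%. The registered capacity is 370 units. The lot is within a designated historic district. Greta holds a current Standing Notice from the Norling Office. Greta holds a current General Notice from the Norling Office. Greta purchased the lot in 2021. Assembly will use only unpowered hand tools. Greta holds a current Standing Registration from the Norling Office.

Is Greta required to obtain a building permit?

Yes — Greta must obtain a building permit.

All of (a)'s requirements are met (the setback is at least 3 m on every side; assembly uses only hand tools). However, paragraphs (e)–(j) must be considered: (e) operates against (a): a current General Notice is held. (f) is engaged (a home-based business operates on the lot), but yields to (g): (g) is engaged — the coverage ratio is 77%, below the 82% limit. (h) operates (a current Provisional Certificate is held), but is itself disapplied by (i): (i) operates against (h): the lot is in a historic district. (j) is inapplicable (the registered capacity is 370 units, not under 370 units), so (i) stands. Exception (a) does not apply.
Exception (b) does not apply: a window faces an adjoining lot.
Exception (c) fails — there is no Class G Registration in force.
Exception (d)'s conditions are all satisfied: the structure will not be visible from the street; the lot has no other accessory structure. However, paragraph (l) must be considered: (l) operates — a current Standing Registration is held. Exception (d) does not apply.
Every exception is unavailable, so the rule governs.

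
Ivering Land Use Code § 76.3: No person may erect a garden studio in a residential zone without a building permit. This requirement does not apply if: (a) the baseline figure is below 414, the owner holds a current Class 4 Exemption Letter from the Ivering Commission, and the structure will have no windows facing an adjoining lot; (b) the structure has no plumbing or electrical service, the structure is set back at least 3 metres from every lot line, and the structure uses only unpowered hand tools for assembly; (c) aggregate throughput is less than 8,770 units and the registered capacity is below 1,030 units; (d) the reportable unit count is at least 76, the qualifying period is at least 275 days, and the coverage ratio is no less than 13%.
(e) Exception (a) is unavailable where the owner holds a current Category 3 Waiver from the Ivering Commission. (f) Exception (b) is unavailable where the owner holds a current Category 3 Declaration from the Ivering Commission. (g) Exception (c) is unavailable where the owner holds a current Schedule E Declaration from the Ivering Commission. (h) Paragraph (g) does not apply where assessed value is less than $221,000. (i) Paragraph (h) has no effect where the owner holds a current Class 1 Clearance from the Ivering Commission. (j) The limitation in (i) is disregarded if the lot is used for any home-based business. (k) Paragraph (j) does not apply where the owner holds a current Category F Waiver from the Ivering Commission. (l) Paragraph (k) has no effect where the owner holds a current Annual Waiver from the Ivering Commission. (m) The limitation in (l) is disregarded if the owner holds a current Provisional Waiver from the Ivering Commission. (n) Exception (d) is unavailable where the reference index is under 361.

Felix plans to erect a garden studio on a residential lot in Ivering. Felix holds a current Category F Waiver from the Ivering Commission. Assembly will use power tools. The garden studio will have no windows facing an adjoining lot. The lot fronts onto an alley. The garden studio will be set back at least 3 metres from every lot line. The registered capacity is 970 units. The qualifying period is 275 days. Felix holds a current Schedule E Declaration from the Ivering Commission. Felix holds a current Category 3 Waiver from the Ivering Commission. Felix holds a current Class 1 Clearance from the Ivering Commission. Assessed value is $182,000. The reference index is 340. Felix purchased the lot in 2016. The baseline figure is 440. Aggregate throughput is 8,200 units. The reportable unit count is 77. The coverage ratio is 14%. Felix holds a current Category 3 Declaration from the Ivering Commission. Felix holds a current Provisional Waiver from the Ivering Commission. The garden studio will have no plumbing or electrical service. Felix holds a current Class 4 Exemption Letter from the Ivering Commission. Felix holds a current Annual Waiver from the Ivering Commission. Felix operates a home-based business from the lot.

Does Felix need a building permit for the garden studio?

Yes — Felix must obtain a building permit.

Exception (a) fails — the baseline figure is 440, not below 414.
Exception (b) does not apply: assembly uses power tools.
Exception (c): aggregate throughput is 8,200 units, less than the 8,770 units limit; the registered capacity is 970 units, below the 1,030 units limit — every condition holds. Turning to paragraphs (g)–(m): (g) operates against (c): a current Schedule E Declaration is held. (h) would limit (g) — assessed value is $182,000, less than the $221,000 limit — but (i) sets (h) aside: (i) operates against (h): a current Class 1 Clearance is held. (j) would limit (i) — a home-based business operates on the lot — but (k) sets (j) aside: (k) operates against (j): a current Category F Waiver is held. (l) would limit (k) — a current Annual Waiver is held — but (m) sets (l) aside: (m) operates against (l): a current Provisional Waiver is held. So (c) is unavailable.
All of (d)'s requirements are met (the reportable unit count is 77, meeting the 76 threshold; the qualifying period is 275 days, meeting the 275 days threshold; the coverage ratio is 14%, meeting the 13% threshold). But applying paragraph (n): (n) operates — the reference index is 340, under the 361 limit. (d) is therefore removed.
No exception applies. The general rule governs.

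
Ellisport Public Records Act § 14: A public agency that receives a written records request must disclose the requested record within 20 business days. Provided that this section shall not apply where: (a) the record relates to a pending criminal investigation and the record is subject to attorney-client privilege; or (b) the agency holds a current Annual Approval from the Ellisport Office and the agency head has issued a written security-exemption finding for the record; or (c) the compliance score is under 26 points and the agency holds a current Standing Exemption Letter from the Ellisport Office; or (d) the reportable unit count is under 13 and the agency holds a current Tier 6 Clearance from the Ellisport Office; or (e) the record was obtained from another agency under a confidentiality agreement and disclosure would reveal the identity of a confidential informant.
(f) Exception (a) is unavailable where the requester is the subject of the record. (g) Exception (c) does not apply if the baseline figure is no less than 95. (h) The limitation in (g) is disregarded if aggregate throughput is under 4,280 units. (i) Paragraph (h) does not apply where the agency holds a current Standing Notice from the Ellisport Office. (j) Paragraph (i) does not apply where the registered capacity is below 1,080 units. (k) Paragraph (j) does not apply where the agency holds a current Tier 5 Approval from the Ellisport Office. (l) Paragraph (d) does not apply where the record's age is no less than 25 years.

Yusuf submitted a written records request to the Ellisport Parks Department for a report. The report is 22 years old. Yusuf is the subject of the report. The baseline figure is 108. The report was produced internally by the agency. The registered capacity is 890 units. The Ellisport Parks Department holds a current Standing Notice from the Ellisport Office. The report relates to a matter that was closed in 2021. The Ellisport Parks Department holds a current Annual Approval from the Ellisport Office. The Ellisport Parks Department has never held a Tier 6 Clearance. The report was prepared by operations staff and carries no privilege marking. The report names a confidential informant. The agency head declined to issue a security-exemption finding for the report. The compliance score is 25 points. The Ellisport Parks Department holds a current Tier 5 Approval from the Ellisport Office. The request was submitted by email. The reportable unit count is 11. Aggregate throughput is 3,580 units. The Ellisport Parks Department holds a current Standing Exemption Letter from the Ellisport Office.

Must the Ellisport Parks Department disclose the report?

Yes — the Ellisport Parks Department must disclose the report.

Exception (a) fails — the report relates to a closed matter.
Exception (b) requires that the agency head has issued a written security-exemption finding for the record; but the agency head declined to issue a security-exemption finding, so (b) is unavailable.
Exception (c): the compliance score is 25 points, under the 26 points limit; a current Standing Exemption Letter is held — every condition holds. But: (g) operates against (c): the baseline figure is 108, meeting the 95 threshold. (h) would limit (g) — aggregate throughput is 3,580 units, under the 4,280 units limit — but (i) sets (h) aside: (i) is engaged — a current Standing Notice is held. (j) would limit (i) — the registered capacity is 890 units, below the 1,080 units limit — but (k) sets (j) aside: (k) is triggered — a current Tier 5 Approval is held. So (c) is unavailable.
Exception (d) does not apply: the Tier 6 Clearance is not current.
Exception (e) fails — the report was produced internally.
No exception displaces § 14.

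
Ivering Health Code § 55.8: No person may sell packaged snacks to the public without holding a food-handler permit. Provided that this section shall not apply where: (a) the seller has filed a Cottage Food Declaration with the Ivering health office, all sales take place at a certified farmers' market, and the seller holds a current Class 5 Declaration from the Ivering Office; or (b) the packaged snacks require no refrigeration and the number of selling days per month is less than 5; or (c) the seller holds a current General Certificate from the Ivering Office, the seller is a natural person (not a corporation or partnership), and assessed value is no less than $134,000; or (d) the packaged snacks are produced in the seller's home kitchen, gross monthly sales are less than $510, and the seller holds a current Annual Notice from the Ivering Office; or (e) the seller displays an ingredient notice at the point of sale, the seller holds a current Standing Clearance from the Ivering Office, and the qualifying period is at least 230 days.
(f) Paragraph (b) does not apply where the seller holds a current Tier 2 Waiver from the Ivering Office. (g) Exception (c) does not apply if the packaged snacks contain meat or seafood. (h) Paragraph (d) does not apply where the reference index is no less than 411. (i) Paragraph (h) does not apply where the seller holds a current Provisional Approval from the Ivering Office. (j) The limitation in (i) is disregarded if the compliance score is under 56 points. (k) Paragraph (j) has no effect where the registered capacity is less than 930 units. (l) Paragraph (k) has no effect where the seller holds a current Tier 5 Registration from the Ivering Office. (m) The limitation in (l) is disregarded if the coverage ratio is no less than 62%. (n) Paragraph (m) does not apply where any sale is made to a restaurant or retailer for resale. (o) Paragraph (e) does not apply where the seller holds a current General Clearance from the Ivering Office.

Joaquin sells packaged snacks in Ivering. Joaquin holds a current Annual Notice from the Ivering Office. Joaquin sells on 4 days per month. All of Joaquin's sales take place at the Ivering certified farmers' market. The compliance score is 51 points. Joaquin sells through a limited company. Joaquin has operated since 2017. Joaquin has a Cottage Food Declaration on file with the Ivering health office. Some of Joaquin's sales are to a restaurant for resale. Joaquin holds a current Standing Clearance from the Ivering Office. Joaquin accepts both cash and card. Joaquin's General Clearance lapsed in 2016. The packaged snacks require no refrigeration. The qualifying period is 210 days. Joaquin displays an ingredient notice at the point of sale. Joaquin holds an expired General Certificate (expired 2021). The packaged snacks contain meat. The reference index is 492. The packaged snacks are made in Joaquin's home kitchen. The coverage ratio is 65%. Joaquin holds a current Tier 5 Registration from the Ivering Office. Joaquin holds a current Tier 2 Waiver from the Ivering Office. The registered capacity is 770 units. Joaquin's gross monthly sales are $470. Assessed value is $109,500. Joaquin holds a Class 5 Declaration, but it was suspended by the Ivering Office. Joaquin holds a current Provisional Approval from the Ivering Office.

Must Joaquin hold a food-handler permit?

Exception (a) does not apply: no current Class 5 Declaration is held.
All of (b)'s requirements are met (the packaged snacks are shelf-stable; the number of selling days per month is 4, less than the 5 limit). Turning to paragraph (f): (f) is engaged — a current Tier 2 Waiver is held. Exception (b) does not apply.
Exception (c) does not apply: the General Certificate is not current.
Exception (d): the packaged snacks are home-kitchen produced; gross monthly sales are $470, less than the $510 limit; a current Annual Notice is held — every condition holds. Turning to paragraphs (h)–(n): (h) operates against (d): the reference index is 492, meeting the 411 threshold. (i) operates (a current Provisional Approval is held), but is set aside by (j): (j) operates against (i): the compliance score is 51 points, under the 56 points limit. (k) is triggered (the registered capacity is 770 units, less than the 930 units limit), but is displaced by (l): (l) is engaged — a current Tier 5 Registration is held. (m) operates (the coverage ratio is 65%, meeting the 62% threshold), but is displaced by (n): (n) is triggered — some sales are to a restaurant for resale. So (d) is unavailable.
Exception (e) fails — the qualifying period is 210 days, short of 230 days.
None of the exceptions is available; § 55.8 applies in full.

Yes — Joaquin must hold a food-handler permit.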